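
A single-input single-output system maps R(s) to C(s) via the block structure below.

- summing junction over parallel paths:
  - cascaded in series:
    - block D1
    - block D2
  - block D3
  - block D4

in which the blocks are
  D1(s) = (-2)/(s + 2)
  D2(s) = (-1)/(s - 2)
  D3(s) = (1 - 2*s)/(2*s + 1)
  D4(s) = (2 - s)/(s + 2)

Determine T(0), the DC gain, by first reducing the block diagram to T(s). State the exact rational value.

First reduce the diagram to T(s).

(1) reduce the series chain D1, D2; result 2/(s^2 - 4)
(2) parallel reduction of (D1*D2), D3, D4; result (-4*s^3 + 8*s^2 + 8*s - 6)/(2*s^3 + s^2 - 8*s - 4)
Step 2 gives the overall T(s). Then T(0) = -6/(-4) = 3/2.

Answer: 3/2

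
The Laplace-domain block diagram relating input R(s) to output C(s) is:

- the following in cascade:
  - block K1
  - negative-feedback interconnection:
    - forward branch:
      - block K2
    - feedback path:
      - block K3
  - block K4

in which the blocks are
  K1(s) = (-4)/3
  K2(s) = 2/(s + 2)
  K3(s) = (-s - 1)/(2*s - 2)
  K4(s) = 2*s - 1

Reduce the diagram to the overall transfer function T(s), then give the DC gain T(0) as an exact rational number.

(1) collapse the loop (K2 forward, K3 return); result (2*s - 2)/(s^2 - 3)
(2) cascade K1, [K2/(1+K2*K3)], K4; result (-16*s^2 + 24*s - 8)/(3*s^2 - 9)
The step-2 result is T(s). Setting s = 0: T(0) = -8/(-9) = 8/9.

Answer: 8/9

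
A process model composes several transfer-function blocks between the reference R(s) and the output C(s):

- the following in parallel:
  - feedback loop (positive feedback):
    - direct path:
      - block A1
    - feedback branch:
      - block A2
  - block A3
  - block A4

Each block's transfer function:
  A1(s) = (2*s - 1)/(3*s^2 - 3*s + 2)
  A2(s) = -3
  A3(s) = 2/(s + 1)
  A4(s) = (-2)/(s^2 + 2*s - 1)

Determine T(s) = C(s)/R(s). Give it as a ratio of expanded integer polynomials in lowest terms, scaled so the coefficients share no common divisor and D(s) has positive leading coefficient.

[1] close the feedback loop around A1, A2 -> (2*s - 1)/(3*s^2 + 3*s - 1)
[2] sum the parallel branches [A1/(1-A1*A2)], A3, A4, giving the overall T(s)

Final answer: (8*s^4 + 17*s^3 - 9*s^2 - 17*s + 5)/(3*s^5 + 12*s^4 + 11*s^3 - 3*s^2 - 4*s + 1)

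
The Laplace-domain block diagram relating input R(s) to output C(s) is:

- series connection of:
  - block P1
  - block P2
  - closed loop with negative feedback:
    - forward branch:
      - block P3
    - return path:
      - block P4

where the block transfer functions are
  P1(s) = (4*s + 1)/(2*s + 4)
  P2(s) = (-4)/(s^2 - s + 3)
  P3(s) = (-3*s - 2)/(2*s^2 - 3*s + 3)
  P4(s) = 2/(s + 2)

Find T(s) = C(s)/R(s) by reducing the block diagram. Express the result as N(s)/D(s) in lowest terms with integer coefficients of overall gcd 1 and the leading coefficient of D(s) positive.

The answer is (24*s^2 + 22*s + 4)/(2*s^5 - s^4 - 4*s^3 + 14*s^2 - 29*s + 6).

Reasoning:
Step 1. collapse the loop (P3 forward, P4 return): (-3*s^2 - 8*s - 4)/(2*s^3 + s^2 - 9*s + 2)
Step 2. reduce the series chain P1, P2, [P3/(1+P3*P4)], giving the overall T(s)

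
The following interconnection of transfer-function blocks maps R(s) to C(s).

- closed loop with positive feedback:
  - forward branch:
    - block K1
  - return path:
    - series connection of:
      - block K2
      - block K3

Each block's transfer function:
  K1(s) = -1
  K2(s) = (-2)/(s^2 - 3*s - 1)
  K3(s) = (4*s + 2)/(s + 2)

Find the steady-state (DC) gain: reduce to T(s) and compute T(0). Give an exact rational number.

Step 1: cascade K2, K3; result (-8*s - 4)/(s^3 - s^2 - 7*s - 2)
Step 2: feedback reduction of K1, (K2*K3); result (-s^3 + s^2 + 7*s + 2)/(s^3 - s^2 - 15*s - 6)
Evaluating the step-2 result (the overall T(s)) at s = 0 gives T(0) = 2/(-6) = -1/3.

Final answer: -1/3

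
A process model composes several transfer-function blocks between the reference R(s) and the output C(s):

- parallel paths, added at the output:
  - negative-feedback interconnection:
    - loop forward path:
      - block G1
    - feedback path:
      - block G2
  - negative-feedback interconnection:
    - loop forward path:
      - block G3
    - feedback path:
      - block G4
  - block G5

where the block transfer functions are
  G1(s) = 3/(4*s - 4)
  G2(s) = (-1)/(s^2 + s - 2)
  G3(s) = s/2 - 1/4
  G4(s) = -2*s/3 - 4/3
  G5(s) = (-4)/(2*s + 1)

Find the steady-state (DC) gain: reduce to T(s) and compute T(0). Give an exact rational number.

1. collapse the loop (G1 forward, G2 return); result (3*s^2 + 3*s - 6)/(4*s^3 - 12*s + 5)
2. apply the feedback formula to G3, G4; result (3 - 6*s)/(4*s^2 + 6*s - 16)
3. add [G1/(1+G1*G2)], [G3/(1+G3*G4)], G5 (parallel); result (-88*s^5 - 24*s^4 + 526*s^3 - 74*s^2 - 816*s + 431)/(32*s^6 + 64*s^5 - 200*s^4 - 216*s^3 + 392*s^2 + 62*s - 80)
The step-3 result is T(s). Setting s = 0: T(0) = 431/(-80) = -431/80.

Therefore the answer is -431/80.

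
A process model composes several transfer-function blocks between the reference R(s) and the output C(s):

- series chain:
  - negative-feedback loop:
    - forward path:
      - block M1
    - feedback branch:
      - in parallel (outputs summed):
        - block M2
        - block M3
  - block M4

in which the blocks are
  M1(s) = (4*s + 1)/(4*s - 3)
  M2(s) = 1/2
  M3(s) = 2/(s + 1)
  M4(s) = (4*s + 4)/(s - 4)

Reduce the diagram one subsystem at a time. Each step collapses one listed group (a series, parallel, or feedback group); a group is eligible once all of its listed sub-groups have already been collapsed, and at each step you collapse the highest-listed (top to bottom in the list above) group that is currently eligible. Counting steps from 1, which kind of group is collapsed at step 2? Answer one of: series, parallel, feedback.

Step 1: sum the parallel branches M2, M3
Step 2: apply the feedback formula to M1, (M2+M3)
Step 3: series reduction of [M1/(1+M1*(M2+M3))], M4
The group at step 2 is a feedback group.

Answer: feedback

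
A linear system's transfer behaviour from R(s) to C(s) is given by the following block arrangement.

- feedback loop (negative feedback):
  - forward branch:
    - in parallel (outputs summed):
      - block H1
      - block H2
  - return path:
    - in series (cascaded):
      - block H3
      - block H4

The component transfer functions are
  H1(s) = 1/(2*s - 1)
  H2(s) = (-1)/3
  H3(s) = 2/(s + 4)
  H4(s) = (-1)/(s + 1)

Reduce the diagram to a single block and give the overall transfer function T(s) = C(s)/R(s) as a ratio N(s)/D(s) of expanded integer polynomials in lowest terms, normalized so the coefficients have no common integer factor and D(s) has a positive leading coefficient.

The answer is (-2*s^3 - 6*s^2 + 12*s + 16)/(6*s^3 + 27*s^2 + 13*s - 20).

Reasoning:
Step 1 - parallel reduction of H1, H2 -> (4 - 2*s)/(6*s - 3)
Step 2 - multiply H3, H4 (series) -> (-2)/(s^2 + 5*s + 4)
Step 3 - feedback reduction of (H1+H2), (H3*H4), which is the overall transfer function T(s) = C(s)/R(s) in lowest terms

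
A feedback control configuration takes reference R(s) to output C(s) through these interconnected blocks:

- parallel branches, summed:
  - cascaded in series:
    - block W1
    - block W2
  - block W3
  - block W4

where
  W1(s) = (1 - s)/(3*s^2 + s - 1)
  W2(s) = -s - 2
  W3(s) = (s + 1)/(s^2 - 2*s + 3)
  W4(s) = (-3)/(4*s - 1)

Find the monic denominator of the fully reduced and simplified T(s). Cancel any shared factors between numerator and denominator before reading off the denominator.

1. reduce the series chain W1, W2, giving (s^2 + s - 2)/(3*s^2 + s - 1)
2. parallel reduction of (W1*W2), W3, W4, giving (4*s^5 - 2*s^4 + 25*s^3 + 7*s^2 - 50*s + 16)/(12*s^5 - 23*s^4 + 29*s^3 + 14*s^2 - 17*s + 3)
T(s) is the step-2 result (common factors already cancelled). Leading coefficient of the denominator: 12. Divide through by 12 for the monic polynomial.

Final answer: s^5 - 23*s^4/12 + 29*s^3/12 + 7*s^2/6 - 17*s/12 + 1/4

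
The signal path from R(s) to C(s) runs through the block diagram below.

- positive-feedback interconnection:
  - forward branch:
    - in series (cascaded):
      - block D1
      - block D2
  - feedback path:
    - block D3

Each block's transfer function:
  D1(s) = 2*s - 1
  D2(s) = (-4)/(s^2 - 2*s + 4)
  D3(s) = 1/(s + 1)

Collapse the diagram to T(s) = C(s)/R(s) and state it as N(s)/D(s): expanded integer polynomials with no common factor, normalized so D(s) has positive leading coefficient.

Step 1: reduce the series chain D1, D2 gives (4 - 8*s)/(s^2 - 2*s + 4)
Step 2: collapse the loop ((D1*D2) forward, D3 return); the result is T(s) itself (integer coefficients, no common factor, positive leading denominator coefficient)

Hence the answer: (-8*s^2 - 4*s + 4)/(s^3 - s^2 + 10*s)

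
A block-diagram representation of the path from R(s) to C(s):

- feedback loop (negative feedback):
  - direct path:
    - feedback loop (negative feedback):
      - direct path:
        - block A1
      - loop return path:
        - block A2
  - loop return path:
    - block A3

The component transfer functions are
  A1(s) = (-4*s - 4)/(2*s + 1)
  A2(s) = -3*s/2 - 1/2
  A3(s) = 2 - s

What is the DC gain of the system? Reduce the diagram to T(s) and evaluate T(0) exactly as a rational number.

(1) close the feedback loop around A1, A2, giving (-4*s - 4)/(6*s^2 + 10*s + 3)
(2) collapse the loop ([A1/(1+A1*A2)] forward, A3 return), giving (-4*s - 4)/(10*s^2 + 6*s - 5)
DC gain: substitute s = 0 into T(s) from step 2: T(0) = -4/(-5) = 4/5.

Final answer: 4/5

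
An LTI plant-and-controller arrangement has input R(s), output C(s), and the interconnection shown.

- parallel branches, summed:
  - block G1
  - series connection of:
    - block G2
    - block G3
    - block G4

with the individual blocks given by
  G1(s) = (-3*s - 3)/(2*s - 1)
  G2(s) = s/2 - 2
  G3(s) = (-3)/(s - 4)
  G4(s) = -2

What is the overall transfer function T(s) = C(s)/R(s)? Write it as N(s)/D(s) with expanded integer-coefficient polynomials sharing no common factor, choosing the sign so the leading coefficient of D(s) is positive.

(1) cascade G2, G3, G4 gives 3
(2) add G1, (G2*G3*G4) (parallel) - this is the overall T(s), already in the required normalized form

Final answer: (3*s - 6)/(2*s - 1)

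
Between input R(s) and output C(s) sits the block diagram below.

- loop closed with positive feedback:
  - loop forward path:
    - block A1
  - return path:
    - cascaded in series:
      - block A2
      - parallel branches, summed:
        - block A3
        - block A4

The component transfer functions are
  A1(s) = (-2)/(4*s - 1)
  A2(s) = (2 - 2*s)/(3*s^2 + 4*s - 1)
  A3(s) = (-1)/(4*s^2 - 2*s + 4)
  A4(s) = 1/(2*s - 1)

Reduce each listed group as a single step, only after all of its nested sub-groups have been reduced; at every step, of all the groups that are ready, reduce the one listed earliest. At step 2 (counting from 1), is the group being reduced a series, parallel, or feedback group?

[1] add A3, A4 (parallel)
[2] cascade A2, (A3+A4)
[3] collapse the loop (A1 forward, (A2*(A3+A4)) return)
The group at step 2 is a series group.

Hence the answer: series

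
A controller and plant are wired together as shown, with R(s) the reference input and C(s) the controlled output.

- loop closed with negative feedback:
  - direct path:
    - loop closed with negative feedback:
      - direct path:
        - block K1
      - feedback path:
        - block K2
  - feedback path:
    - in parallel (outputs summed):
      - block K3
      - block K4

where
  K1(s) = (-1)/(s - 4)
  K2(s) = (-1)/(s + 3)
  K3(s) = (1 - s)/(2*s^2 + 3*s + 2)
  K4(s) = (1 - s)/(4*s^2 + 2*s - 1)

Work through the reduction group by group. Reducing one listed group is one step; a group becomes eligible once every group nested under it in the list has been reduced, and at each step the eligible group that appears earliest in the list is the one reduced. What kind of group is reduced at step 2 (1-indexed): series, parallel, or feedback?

Reducing step by step:

Step 1. collapse the loop (K1 forward, K2 return)
Step 2. sum the parallel branches K3, K4
Step 3. reduce the feedback loop with forward [K1/(1+K1*K2)] and return (K3+K4)
Step 2 collapses a parallel group.

Answer: parallel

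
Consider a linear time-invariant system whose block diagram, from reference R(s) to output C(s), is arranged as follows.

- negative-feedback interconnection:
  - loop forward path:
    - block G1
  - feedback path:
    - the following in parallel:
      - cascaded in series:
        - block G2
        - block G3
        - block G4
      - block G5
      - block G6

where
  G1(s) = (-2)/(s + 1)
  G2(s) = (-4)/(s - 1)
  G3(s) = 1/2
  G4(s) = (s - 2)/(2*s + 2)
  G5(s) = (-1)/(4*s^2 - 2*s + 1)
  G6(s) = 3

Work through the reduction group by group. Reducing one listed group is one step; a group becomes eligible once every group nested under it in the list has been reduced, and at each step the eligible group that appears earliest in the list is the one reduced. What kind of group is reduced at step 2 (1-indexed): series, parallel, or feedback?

Step 1. series reduction of G2, G3, G4
Step 2. add (G2*G3*G4), G5, G6 (parallel)
Step 3. close the feedback loop around G1, ((G2*G3*G4)+G5+G6)
So the answer for step 2 is parallel.

Hence the answer: parallel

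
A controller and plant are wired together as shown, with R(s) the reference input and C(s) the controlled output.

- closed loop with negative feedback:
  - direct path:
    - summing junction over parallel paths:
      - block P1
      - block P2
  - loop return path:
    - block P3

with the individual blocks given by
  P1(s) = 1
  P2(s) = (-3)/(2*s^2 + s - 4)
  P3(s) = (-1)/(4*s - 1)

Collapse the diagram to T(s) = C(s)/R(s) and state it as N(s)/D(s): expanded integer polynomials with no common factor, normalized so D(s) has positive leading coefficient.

Answer: (8*s^3 + 2*s^2 - 29*s + 7)/(8*s^3 - 18*s + 11)

Working:
Step 1. reduce the parallel group P1, P2; result (2*s^2 + s - 7)/(2*s^2 + s - 4)
Step 2. close the feedback loop around (P1+P2), P3: this yields T(s), and no further normalization is needed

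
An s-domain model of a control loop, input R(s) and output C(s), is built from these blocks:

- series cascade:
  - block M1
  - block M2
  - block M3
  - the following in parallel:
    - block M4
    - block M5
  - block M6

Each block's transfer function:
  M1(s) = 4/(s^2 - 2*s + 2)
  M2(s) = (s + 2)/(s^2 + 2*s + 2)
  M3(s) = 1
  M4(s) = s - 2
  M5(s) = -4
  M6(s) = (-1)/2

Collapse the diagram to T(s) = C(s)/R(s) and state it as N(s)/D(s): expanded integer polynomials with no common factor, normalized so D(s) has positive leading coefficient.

The answer is (-2*s^2 + 8*s + 24)/(s^4 + 4).

Reasoning:
[1] reduce the parallel group M4, M5: s - 6
[2] series reduction of M1, M2, M3, (M4+M5), M6, which is the overall transfer function T(s) = C(s)/R(s) in lowest terms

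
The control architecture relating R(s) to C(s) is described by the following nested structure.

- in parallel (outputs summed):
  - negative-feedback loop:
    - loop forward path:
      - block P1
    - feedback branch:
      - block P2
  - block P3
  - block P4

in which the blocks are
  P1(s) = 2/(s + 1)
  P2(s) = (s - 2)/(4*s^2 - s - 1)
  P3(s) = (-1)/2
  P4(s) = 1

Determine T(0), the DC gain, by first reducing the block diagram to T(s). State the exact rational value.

The answer is 9/10.

Reasoning:
(1) collapse the loop (P1 forward, P2 return) -> (8*s^2 - 2*s - 2)/(4*s^3 + 3*s^2 - 5)
(2) combine [P1/(1+P1*P2)], P3, P4 in parallel -> (4*s^3 + 19*s^2 - 4*s - 9)/(8*s^3 + 6*s^2 - 10)
The step-2 result is T(s). Setting s = 0: T(0) = -9/(-10) = 9/10.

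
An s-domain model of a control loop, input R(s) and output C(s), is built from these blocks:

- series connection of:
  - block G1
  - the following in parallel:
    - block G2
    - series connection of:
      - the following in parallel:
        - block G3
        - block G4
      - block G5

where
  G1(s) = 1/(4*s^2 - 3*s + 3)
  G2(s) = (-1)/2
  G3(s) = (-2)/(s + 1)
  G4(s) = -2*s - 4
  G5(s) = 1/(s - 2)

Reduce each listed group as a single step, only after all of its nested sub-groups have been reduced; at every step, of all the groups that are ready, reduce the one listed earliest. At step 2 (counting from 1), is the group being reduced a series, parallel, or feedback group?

1. reduce the parallel group G3, G4
2. cascade (G3+G4), G5
3. add G2, ((G3+G4)*G5) (parallel)
4. cascade G1, (G2+((G3+G4)*G5))
The group at step 2 is a series group.

Answer: series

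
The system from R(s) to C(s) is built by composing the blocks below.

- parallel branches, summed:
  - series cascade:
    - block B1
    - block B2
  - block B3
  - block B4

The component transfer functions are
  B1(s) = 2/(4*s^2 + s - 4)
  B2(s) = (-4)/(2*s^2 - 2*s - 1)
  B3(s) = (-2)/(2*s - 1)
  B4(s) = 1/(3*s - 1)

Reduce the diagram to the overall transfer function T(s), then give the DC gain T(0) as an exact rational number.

(1) reduce the series chain B1, B2, giving (-8)/(8*s^4 - 6*s^3 - 14*s^2 + 7*s + 4)
(2) combine (B1*B2), B3, B4 in parallel, giving (-32*s^5 + 32*s^4 + 50*s^3 - 90*s^2 + 31*s - 4)/(48*s^6 - 76*s^5 - 46*s^4 + 106*s^3 - 25*s^2 - 13*s + 4)
Evaluating the step-2 result (the overall T(s)) at s = 0 gives T(0) = -4/4 = -1.

Final answer: -1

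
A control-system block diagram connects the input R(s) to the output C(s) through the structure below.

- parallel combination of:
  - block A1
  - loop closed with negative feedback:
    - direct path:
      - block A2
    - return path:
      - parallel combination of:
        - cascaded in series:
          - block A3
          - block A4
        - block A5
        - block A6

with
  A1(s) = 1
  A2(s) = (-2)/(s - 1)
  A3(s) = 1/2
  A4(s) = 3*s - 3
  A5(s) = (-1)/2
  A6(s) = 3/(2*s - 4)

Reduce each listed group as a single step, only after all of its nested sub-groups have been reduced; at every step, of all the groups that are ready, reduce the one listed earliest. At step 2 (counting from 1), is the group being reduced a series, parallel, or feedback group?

Reducing step by step:

(1) series reduction of A3, A4
(2) add (A3*A4), A5, A6 (parallel)
(3) reduce the feedback loop with forward A2 and return ((A3*A4)+A5+A6)
(4) combine A1, [A2/(1+A2*((A3*A4)+A5+A6))] in parallel
The group at step 2 is a parallel group.

Answer: parallel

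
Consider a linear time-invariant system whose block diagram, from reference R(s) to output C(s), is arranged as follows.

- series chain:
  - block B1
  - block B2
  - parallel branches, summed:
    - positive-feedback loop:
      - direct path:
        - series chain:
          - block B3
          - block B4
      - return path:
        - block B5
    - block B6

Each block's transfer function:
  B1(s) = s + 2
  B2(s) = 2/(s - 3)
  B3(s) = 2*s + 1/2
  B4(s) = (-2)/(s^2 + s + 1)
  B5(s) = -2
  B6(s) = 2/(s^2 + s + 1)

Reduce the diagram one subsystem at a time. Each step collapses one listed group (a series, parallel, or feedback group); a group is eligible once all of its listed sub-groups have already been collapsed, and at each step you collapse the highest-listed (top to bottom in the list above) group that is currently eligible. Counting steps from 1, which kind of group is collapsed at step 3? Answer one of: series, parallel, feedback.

1. series reduction of B3, B4
2. feedback reduction of (B3*B4), B5
3. combine [(B3*B4)/(1-(B3*B4)*B5)], B6 in parallel
4. series reduction of B1, B2, ([(B3*B4)/(1-(B3*B4)*B5)]+B6)
Step 3 collapses a parallel group.

Answer: parallel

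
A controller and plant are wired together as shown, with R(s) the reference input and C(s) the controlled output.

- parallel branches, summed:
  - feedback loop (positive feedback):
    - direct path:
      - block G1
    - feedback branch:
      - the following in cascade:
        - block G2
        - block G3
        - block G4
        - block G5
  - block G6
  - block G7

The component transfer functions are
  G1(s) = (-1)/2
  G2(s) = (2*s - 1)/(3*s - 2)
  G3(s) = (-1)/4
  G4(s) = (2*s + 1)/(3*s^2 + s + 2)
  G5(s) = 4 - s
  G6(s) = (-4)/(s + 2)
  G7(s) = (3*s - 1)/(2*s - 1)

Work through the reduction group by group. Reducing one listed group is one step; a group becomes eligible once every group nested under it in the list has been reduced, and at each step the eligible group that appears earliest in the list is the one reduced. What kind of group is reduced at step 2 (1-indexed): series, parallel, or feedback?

Reducing step by step:

1. multiply G2, G3, G4, G5 (series)
2. apply the feedback formula to G1, (G2*G3*G4*G5)
3. combine [G1/(1-G1*(G2*G3*G4*G5))], G6, G7 in parallel
The group at step 2 is a feedback group.

Answer: feedback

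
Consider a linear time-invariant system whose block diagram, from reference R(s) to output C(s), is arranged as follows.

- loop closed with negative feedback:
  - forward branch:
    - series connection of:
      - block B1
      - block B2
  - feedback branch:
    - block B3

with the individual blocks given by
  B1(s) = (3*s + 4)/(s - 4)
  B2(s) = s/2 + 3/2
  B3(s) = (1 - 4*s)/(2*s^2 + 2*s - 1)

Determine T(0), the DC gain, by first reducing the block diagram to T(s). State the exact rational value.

Step 1 - series reduction of B1, B2 -> (3*s^2 + 13*s + 12)/(2*s - 8)
Step 2 - apply the feedback formula to (B1*B2), B3 -> (-6*s^4 - 32*s^3 - 47*s^2 - 11*s + 12)/(8*s^3 + 61*s^2 + 53*s - 20)
Evaluating the step-2 result (the overall T(s)) at s = 0 gives T(0) = 12/(-20) = -3/5.

Final answer: -3/5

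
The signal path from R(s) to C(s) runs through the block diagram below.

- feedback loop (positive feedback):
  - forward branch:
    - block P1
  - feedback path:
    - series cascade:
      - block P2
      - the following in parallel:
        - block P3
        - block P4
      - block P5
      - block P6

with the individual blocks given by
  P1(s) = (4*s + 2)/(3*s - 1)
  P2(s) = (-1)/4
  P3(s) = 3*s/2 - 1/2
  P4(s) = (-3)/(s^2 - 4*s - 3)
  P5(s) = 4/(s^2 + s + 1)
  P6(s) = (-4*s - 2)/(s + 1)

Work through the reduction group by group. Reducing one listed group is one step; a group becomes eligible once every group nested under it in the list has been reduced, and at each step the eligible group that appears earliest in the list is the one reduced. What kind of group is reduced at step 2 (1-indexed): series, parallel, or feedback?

Reducing step by step:

[1] reduce the parallel group P3, P4
[2] multiply P2, (P3+P4), P5, P6 (series)
[3] collapse the loop (P1 forward, (P2*(P3+P4)*P5*P6) return)
The group at step 2 is a series group.

Answer: series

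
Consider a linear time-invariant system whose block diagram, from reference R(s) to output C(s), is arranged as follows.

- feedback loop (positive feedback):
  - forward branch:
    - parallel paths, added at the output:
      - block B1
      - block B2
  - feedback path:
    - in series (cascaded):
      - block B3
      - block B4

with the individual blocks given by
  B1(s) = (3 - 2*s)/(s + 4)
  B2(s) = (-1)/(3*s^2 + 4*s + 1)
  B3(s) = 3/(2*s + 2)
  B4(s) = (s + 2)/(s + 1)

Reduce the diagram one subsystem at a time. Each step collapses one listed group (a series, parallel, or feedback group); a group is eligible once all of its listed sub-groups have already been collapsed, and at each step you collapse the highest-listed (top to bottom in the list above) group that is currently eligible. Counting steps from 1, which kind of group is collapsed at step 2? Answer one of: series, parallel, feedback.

Step 1. sum the parallel branches B1, B2
Step 2. series reduction of B3, B4
Step 3. close the feedback loop around (B1+B2), (B3*B4)
At step 2 the group reduced is series.

Hence the answer: series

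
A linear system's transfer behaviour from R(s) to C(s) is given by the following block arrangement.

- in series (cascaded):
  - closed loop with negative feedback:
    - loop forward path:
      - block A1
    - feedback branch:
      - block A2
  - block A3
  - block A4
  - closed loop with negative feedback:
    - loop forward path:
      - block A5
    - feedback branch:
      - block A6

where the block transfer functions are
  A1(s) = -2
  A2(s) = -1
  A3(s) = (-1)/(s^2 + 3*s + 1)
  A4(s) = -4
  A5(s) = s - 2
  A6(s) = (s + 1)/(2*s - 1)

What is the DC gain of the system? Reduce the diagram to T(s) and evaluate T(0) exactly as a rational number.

Answer: 16/9

Working:
[1] feedback reduction of A1, A2: (-2)/3
[2] collapse the loop (A5 forward, A6 return): (2*s^2 - 5*s + 2)/(s^2 + s - 3)
[3] multiply [A1/(1+A1*A2)], A3, A4, [A5/(1+A5*A6)] (series): (-16*s^2 + 40*s - 16)/(3*s^4 + 12*s^3 + 3*s^2 - 24*s - 9)
Evaluating the step-3 result (the overall T(s)) at s = 0 gives T(0) = -16/(-9) = 16/9.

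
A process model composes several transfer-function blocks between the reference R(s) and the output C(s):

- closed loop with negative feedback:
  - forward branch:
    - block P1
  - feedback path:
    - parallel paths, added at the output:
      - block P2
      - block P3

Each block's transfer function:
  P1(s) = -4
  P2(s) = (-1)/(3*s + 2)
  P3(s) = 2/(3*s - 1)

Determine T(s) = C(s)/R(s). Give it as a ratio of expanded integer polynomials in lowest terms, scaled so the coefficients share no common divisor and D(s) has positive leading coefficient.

1. combine P2, P3 in parallel, giving (3*s + 5)/(9*s^2 + 3*s - 2)
2. collapse the loop (P1 forward, (P2+P3) return): this yields T(s), and no further normalization is needed

Final answer: (-36*s^2 - 12*s + 8)/(9*s^2 - 9*s - 22)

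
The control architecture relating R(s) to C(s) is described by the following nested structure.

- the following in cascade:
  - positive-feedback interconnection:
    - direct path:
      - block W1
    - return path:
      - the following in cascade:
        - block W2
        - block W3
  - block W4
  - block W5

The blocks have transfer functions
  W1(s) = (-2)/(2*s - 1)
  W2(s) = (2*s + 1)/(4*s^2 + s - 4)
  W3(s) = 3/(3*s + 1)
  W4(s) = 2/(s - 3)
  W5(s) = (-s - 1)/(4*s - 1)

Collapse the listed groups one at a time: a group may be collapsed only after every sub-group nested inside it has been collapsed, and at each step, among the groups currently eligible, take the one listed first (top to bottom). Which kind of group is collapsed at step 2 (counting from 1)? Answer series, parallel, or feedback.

1. cascade W2, W3
2. collapse the loop (W1 forward, (W2*W3) return)
3. cascade [W1/(1-W1*(W2*W3))], W4, W5
Step 2 collapses a feedback group.

Therefore the answer is feedback.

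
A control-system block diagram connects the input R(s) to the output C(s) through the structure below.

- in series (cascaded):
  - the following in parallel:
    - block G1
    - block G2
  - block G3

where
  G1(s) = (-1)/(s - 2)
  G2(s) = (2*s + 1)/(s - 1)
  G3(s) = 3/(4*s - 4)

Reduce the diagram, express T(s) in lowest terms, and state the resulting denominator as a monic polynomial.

Step 1: add G1, G2 (parallel); result (2*s^2 - 4*s - 1)/(s^2 - 3*s + 2)
Step 2: combine (G1+G2), G3 in series; result (6*s^2 - 12*s - 3)/(4*s^3 - 16*s^2 + 20*s - 8)
Step 2 gives the fully reduced T(s), with no common factor left to cancel. The denominator's leading coefficient is 4, so divide each of its coefficients by 4 to get the monic form.

Therefore the answer is s^3 - 4*s^2 + 5*s - 2.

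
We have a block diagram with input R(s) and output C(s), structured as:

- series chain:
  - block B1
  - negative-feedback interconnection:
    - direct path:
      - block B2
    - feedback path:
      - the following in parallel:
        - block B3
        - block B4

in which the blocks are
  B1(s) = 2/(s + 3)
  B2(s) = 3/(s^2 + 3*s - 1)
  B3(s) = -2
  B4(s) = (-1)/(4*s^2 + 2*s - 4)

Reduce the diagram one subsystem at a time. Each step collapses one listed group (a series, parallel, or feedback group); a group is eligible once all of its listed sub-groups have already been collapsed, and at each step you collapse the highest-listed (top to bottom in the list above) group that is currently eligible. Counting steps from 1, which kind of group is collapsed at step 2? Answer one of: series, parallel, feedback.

The answer is feedback.

Reasoning:
[1] reduce the parallel group B3, B4
[2] close the feedback loop around B2, (B3+B4)
[3] series reduction of B1, [B2/(1+B2*(B3+B4))]
The group at step 2 is a feedback group.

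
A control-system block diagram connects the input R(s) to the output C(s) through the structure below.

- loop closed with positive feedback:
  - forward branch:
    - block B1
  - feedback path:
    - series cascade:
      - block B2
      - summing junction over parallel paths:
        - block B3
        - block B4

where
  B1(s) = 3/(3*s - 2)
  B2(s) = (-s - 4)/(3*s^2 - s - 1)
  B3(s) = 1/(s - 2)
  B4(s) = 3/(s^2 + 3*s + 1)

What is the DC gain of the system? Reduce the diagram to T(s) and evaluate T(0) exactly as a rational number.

1. parallel reduction of B3, B4 = (s^2 + 6*s - 5)/(s^3 + s^2 - 5*s - 2)
2. reduce the series chain B2, (B3+B4) = (-s^3 - 10*s^2 - 19*s + 20)/(3*s^5 + 2*s^4 - 17*s^3 - 2*s^2 + 7*s + 2)
3. close the feedback loop around B1, (B2*(B3+B4)) = (9*s^5 + 6*s^4 - 51*s^3 - 6*s^2 + 21*s + 6)/(9*s^6 - 55*s^4 + 31*s^3 + 55*s^2 + 49*s - 64)
That last expression is T(s); at s = 0 only the constant terms survive, so T(0) = 6/(-64) = -3/32.

Final answer: -3/32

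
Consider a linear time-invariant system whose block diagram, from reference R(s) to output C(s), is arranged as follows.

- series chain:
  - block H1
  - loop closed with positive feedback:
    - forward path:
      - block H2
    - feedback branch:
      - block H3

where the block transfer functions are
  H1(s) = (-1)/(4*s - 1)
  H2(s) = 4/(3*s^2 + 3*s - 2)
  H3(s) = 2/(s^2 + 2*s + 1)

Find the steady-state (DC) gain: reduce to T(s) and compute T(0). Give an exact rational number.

Answer: -2/5

Working:
Step 1 - close the feedback loop around H2, H3 gives (4*s^2 + 8*s + 4)/(3*s^4 + 9*s^3 + 7*s^2 - s - 10)
Step 2 - cascade H1, [H2/(1-H2*H3)] gives (-4*s^2 - 8*s - 4)/(12*s^5 + 33*s^4 + 19*s^3 - 11*s^2 - 39*s + 10)
That last expression is T(s); at s = 0 only the constant terms survive, so T(0) = -4/10 = -2/5.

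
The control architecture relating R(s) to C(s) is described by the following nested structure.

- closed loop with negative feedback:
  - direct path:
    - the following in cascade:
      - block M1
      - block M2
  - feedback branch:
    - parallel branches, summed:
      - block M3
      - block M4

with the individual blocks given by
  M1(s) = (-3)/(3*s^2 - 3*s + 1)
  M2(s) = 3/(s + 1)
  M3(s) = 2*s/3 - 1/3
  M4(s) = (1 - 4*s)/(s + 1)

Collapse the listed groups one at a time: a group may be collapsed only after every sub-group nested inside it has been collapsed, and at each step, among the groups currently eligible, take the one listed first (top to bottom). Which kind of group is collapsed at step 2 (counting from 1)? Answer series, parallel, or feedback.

Step 1 - series reduction of M1, M2
Step 2 - sum the parallel branches M3, M4
Step 3 - reduce the feedback loop with forward (M1*M2) and return (M3+M4)
The group at step 2 is a parallel group.

Therefore the answer is parallel.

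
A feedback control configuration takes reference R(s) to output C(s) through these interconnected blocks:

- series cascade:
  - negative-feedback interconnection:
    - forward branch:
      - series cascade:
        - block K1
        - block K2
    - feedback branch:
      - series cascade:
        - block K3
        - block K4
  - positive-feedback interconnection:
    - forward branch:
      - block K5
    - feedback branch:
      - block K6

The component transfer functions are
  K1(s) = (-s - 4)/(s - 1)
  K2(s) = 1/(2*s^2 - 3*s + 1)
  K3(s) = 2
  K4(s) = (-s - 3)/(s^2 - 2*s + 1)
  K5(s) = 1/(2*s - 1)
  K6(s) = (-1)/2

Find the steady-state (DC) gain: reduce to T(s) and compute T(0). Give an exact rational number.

The answer is 8/23.

Reasoning:
Step 1: multiply K1, K2 (series) gives (-s - 4)/(2*s^3 - 5*s^2 + 4*s - 1)
Step 2: multiply K3, K4 (series) gives (-2*s - 6)/(s^2 - 2*s + 1)
Step 3: apply the feedback formula to (K1*K2), (K3*K4) gives (-s^3 - 2*s^2 + 7*s - 4)/(2*s^5 - 9*s^4 + 16*s^3 - 12*s^2 + 20*s + 23)
Step 4: feedback reduction of K5, K6 gives 2/(4*s - 1)
Step 5: series reduction of [(K1*K2)/(1+(K1*K2)*(K3*K4))], [K5/(1-K5*K6)] gives (-2*s^3 - 4*s^2 + 14*s - 8)/(8*s^6 - 38*s^5 + 73*s^4 - 64*s^3 + 92*s^2 + 72*s - 23)
The step-5 result is T(s). Setting s = 0: T(0) = -8/(-23) = 8/23.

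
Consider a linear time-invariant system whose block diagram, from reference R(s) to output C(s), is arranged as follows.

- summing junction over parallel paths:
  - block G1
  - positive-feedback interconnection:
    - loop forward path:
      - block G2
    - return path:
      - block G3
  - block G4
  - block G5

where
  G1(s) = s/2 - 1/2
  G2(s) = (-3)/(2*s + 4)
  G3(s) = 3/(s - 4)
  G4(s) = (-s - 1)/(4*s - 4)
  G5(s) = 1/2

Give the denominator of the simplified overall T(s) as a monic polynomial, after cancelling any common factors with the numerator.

Reducing step by step:

Step 1 - apply the feedback formula to G2, G3; result (12 - 3*s)/(2*s^2 - 4*s - 7)
Step 2 - combine G1, [G2/(1-G2*G3)], G4, G5 in parallel; result (4*s^4 - 14*s^3 - 16*s^2 + 85*s - 41)/(8*s^3 - 24*s^2 - 12*s + 28)
No further cancellation is possible in the step-2 result, so that is T(s). Its denominator becomes monic after dividing by the leading coefficient 8.

Answer: s^3 - 3*s^2 - 3*s/2 + 7/2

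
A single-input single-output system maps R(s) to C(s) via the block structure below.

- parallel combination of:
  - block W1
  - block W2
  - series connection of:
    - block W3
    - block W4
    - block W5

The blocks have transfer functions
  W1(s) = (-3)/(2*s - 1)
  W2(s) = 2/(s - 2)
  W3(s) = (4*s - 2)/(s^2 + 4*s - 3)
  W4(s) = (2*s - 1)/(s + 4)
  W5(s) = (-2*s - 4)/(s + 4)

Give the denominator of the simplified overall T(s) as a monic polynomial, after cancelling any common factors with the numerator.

Step 1. multiply W3, W4, W5 (series), giving (-16*s^3 - 16*s^2 + 28*s - 8)/(s^4 + 12*s^3 + 45*s^2 + 40*s - 48)
Step 2. sum the parallel branches W1, W2, (W3*W4*W5), giving (-31*s^5 + 64*s^4 + 197*s^3 + 32*s^2 + 208*s - 208)/(2*s^6 + 19*s^5 + 32*s^4 - 121*s^3 - 206*s^2 + 320*s - 96)
That last expression is T(s), already simplified. Scaling its denominator by 1/2 (the reciprocal of the leading coefficient) yields the monic denominator.

Hence the answer: s^6 + 19*s^5/2 + 16*s^4 - 121*s^3/2 - 103*s^2 + 160*s - 48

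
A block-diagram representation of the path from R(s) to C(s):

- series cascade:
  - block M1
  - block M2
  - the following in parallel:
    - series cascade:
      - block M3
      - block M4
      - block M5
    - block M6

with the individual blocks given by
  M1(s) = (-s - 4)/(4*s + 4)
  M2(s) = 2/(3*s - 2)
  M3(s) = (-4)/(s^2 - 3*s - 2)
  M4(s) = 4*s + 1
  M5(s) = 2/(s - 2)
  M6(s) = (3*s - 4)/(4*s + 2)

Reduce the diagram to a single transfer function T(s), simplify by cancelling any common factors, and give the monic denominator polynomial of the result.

Reducing step by step:

[1] multiply M3, M4, M5 (series); result (-32*s - 8)/(s^3 - 5*s^2 + 4*s + 4)
[2] combine (M3*M4*M5), M6 in parallel; result (3*s^4 - 19*s^3 - 96*s^2 - 100*s - 32)/(4*s^4 - 18*s^3 + 6*s^2 + 24*s + 8)
[3] series reduction of M1, M2, ((M3*M4*M5)+M6); result (-3*s^5 + 7*s^4 + 172*s^3 + 484*s^2 + 432*s + 128)/(24*s^6 - 100*s^5 - 16*s^4 + 228*s^3 + 72*s^2 - 80*s - 32)
Step 3 gives the fully reduced T(s), with no common factor left to cancel. The denominator's leading coefficient is 24, so divide each of its coefficients by 24 to get the monic form.

Answer: s^6 - 25*s^5/6 - 2*s^4/3 + 19*s^3/2 + 3*s^2 - 10*s/3 - 4/3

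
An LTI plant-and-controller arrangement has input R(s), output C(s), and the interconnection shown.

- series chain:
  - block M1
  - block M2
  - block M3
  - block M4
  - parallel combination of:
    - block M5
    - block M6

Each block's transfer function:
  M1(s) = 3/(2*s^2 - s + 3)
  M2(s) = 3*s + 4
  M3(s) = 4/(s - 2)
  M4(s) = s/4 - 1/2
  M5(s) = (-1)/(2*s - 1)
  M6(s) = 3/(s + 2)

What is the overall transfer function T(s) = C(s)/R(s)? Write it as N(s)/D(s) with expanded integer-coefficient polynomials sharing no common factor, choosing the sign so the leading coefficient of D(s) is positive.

Step 1 - parallel reduction of M5, M6; result (5*s - 5)/(2*s^2 + 3*s - 2)
Step 2 - combine M1, M2, M3, M4, (M5+M6) in series - this is the overall T(s), already in the required normalized form

Hence the answer: (45*s^2 + 15*s - 60)/(4*s^4 + 4*s^3 - s^2 + 11*s - 6)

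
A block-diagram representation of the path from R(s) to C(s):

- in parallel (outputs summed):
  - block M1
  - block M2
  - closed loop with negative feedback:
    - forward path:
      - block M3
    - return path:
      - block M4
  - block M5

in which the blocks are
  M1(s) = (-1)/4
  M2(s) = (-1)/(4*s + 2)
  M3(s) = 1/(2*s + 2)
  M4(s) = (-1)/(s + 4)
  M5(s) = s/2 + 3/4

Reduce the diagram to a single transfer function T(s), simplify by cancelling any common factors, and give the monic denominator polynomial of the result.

Reducing step by step:

Step 1: apply the feedback formula to M3, M4 gives (s + 4)/(2*s^2 + 10*s + 7)
Step 2: sum the parallel branches M1, M2, [M3/(1+M3*M4)], M5 gives (4*s^4 + 26*s^3 + 48*s^2 + 39*s + 8)/(8*s^3 + 44*s^2 + 48*s + 14)
T(s) is the step-2 result (common factors already cancelled). Leading coefficient of the denominator: 8. Divide through by 8 for the monic polynomial.

Answer: s^3 + 11*s^2/2 + 6*s + 7/4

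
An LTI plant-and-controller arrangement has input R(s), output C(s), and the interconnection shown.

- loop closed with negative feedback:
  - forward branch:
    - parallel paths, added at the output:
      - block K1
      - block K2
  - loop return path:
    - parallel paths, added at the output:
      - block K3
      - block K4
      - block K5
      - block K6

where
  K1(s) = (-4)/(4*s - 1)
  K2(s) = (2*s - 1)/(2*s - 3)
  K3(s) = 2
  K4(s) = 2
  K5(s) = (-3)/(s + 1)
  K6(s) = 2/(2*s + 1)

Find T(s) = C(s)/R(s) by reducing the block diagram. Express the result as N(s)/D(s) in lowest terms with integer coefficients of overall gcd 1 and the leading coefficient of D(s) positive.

[1] combine K1, K2 in parallel gives (8*s^2 - 14*s + 13)/(8*s^2 - 14*s + 3)
[2] combine K3, K4, K5, K6 in parallel gives (8*s^2 + 8*s + 3)/(2*s^2 + 3*s + 1)
[3] feedback reduction of (K1+K2), (K3+K4+K5+K6): this yields T(s), and no further normalization is needed

Hence the answer: (16*s^4 - 4*s^3 - 8*s^2 + 25*s + 13)/(80*s^4 - 52*s^3 - 12*s^2 + 57*s + 42)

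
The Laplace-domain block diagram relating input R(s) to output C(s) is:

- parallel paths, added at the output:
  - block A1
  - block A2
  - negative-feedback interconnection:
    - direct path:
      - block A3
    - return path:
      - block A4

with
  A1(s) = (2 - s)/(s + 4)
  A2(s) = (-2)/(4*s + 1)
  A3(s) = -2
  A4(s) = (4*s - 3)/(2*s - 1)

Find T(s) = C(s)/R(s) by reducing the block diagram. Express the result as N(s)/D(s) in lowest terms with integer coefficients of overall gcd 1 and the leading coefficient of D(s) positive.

Reducing step by step:

(1) collapse the loop (A3 forward, A4 return) -> (4*s - 2)/(6*s - 5)
(2) parallel reduction of A1, A2, [A3/(1+A3*A4)]: this yields T(s), and no further normalization is needed

Answer: (-8*s^3 + 110*s^2 - 79*s + 22)/(24*s^3 + 82*s^2 - 61*s - 20)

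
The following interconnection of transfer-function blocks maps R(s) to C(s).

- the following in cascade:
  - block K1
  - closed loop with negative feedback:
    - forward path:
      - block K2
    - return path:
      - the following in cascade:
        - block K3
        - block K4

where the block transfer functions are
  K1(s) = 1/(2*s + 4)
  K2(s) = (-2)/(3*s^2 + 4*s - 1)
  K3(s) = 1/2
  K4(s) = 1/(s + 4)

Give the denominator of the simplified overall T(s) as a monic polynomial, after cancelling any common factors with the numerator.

[1] reduce the series chain K3, K4; result 1/(2*s + 8)
[2] apply the feedback formula to K2, (K3*K4); result (-2*s - 8)/(3*s^3 + 16*s^2 + 15*s - 5)
[3] multiply K1, [K2/(1+K2*(K3*K4))] (series); result (-s - 4)/(3*s^4 + 22*s^3 + 47*s^2 + 25*s - 10)
The result of step 3 is T(s) in lowest terms. Its denominator has leading coefficient 3; dividing the denominator through by 3 makes it monic.

Answer: s^4 + 22*s^3/3 + 47*s^2/3 + 25*s/3 - 10/3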